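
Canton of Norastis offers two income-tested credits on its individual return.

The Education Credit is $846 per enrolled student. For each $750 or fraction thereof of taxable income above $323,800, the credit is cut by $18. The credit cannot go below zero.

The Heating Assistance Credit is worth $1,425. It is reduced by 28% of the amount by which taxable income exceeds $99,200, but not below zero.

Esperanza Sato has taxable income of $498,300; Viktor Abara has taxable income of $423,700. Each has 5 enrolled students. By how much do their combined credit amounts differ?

Esperanza ($498,300): Education Credit: base = 5 × $846 = $4,230. income exceeds $323,800 by $174,500, which is 233 full-or-partial $750 increments; reduction = 233 × $18 = $4,194, leaving $36. Heating Assistance Credit: 28% of the $399,100 excess over $99,200 is $111,748 ≥ base, so the credit is $0. total $36 + $0 = $36
Viktor ($423,700): Education Credit: base = 5 × $846 = $4,230. income exceeds $323,800 by $99,900, which is 134 full-or-partial $750 increments; reduction = 134 × $18 = $2,412, leaving $1,818. Heating Assistance Credit: 28% of the $324,500 excess over $99,200 is $90,860 ≥ base, so the credit is $0. total $1,818 + $0 = $1,818
Difference: |$36 − $1,818| = $1,782.

$1,782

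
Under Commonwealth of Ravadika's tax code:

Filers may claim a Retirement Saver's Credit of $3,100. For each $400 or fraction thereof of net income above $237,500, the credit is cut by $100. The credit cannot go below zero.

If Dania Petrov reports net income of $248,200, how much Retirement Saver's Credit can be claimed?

Retirement Saver's Credit: income exceeds $237,500 by $10,700, which is 27 full-or-partial $400 increments; reduction = 27 × $100 = $2,700, leaving $400.

$400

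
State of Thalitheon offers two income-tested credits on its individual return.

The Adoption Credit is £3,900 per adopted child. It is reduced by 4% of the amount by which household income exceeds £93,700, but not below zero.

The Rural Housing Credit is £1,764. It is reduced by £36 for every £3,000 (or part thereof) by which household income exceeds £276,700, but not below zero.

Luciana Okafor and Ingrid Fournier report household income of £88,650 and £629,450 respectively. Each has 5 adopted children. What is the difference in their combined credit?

£21,264

Luciana (£88,650): Adoption Credit: base = 5 × £3,900 = £19,500. £88,650 is at or below the £93,700 threshold, so the full £19,500 applies. Rural Housing Credit: £88,650 is at or below the £276,700 threshold, so the full £1,764 applies. total £19,500 + £1,764 = £21,264
Ingrid (£629,450): Adoption Credit: base = 5 × £3,900 = £19,500. 4% of the £535,750 excess over £93,700 is £21,430 ≥ base, so the credit is £0. Rural Housing Credit: income exceeds £276,700 by £352,750 → 118 increments × £36 = £4,248 ≥ base, so the credit is £0. total £0 + £0 = £0
Difference: |£21,264 − £0| = £21,264.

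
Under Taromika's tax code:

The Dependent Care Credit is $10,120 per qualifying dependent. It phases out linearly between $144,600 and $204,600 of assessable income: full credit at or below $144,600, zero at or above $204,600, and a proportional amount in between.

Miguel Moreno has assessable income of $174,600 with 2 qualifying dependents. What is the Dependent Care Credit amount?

Dependent Care Credit: base = 2 × $10,120 = $20,240. $174,600 is $30,000 into a $60,000 phase-out range, leaving 30,000/60,000 of the credit: $20,240 × 30,000/60,000 = $10,120.

$10,120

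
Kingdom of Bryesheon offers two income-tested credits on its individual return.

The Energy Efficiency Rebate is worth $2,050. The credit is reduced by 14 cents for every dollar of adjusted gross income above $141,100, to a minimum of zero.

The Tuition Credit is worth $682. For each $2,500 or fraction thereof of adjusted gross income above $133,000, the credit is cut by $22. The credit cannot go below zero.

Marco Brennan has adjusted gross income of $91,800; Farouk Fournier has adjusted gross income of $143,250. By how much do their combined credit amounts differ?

$411

Marco ($91,800): Energy Efficiency Rebate: $91,800 is at or below the $141,100 threshold, so the full $2,050 applies. Tuition Credit: $91,800 is at or below the $133,000 threshold, so the full $682 applies. total $2,050 + $682 = $2,732
Farouk ($143,250): Energy Efficiency Rebate: 14% of the $2,150 excess over $141,100 is $301; credit = $2,050 − $301 = $1,749. Tuition Credit: income exceeds $133,000 by $10,250, which is 5 full-or-partial $2,500 increments; reduction = 5 × $22 = $110, leaving $572. total $1,749 + $572 = $2,321
Difference: |$2,732 − $2,321| = $411.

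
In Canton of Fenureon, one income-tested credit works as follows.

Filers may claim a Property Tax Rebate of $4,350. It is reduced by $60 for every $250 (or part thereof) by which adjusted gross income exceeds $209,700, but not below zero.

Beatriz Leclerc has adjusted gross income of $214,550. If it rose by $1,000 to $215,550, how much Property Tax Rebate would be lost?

$240

At $214,550 — income exceeds $209,700 by $4,850, which is 20 full-or-partial $250 increments; reduction = 20 × $60 = $1,200, leaving $3,150.
At $215,550 — income exceeds $209,700 by $5,850, which is 24 full-or-partial $250 increments; reduction = 24 × $60 = $1,440, leaving $2,910.
Lost: $3,150 − $2,910 = $240.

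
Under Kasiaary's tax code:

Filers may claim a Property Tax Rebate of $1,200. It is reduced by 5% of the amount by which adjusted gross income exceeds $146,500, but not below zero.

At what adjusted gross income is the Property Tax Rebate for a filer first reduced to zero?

The credit falls by 5% of each dollar above $146,500, so it reaches zero when the excess is $1,200 / 5% = $24,000: income = $146,500 + $24,000 = $170,500.

$170,500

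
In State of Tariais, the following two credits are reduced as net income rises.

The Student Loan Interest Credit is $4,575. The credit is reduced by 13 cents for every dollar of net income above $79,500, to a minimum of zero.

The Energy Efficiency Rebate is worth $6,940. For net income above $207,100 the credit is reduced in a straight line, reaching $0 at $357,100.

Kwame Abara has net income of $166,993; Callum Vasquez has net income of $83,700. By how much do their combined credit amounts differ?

Kwame ($166,993): Student Loan Interest Credit: 13% of the $87,493 excess over $79,500 is $11,374.09 ≥ base, so the credit is $0. Energy Efficiency Rebate: $166,993 is at or below the $207,100 threshold, so the full $6,940 applies. total $0 + $6,940 = $6,940
Callum ($83,700): Student Loan Interest Credit: 13% of the $4,200 excess over $79,500 is $546; credit = $4,575 − $546 = $4,029. Energy Efficiency Rebate: $83,700 is at or below the $207,100 threshold, so the full $6,940 applies. total $4,029 + $6,940 = $10,969
Difference: |$6,940 − $10,969| = $4,029.

$4,029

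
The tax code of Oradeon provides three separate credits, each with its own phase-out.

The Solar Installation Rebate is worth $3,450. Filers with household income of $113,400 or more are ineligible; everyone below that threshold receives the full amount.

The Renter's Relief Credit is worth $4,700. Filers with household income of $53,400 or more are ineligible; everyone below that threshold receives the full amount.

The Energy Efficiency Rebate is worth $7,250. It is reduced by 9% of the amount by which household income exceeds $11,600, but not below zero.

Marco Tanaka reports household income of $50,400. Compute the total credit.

$11,908

Solar Installation Rebate: $50,400 is below the $113,400 cutoff, so the full $3,450 applies.
Renter's Relief Credit: $50,400 is below the $53,400 cutoff, so the full $4,700 applies.
Energy Efficiency Rebate: 9% of the $38,800 excess over $11,600 is $3,492; credit = $7,250 − $3,492 = $3,758.
Total: $3,450 + $4,700 + $3,758 = $11,908.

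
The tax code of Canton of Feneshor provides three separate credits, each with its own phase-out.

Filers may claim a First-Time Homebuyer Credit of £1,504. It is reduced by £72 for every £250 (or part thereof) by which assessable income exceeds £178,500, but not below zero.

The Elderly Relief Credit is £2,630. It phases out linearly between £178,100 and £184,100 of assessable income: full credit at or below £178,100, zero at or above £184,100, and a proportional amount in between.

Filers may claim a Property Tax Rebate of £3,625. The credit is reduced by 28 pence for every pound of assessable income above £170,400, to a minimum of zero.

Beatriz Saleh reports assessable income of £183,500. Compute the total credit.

£327

First-Time Homebuyer Credit: income exceeds £178,500 by £5,000, which is 20 full-or-partial £250 increments; reduction = 20 × £72 = £1,440, leaving £64.
Elderly Relief Credit: £183,500 is £5,400 into a £6,000 phase-out range, leaving 600/6,000 of the credit: £2,630 × 600/6,000 = £263.
Property Tax Rebate: 28% of the £13,100 excess over £170,400 is £3,668 ≥ base, so the credit is £0.
Total: £64 + £263 + £0 = £327.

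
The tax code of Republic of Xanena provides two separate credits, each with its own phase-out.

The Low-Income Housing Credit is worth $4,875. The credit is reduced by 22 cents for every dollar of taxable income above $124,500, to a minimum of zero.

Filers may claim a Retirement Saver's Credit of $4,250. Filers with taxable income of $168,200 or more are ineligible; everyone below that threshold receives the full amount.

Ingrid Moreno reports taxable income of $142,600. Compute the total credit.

Low-Income Housing Credit: 22% of the $18,100 excess over $124,500 is $3,982; credit = $4,875 − $3,982 = $893.
Retirement Saver's Credit: $142,600 is below the $168,200 cutoff, so the full $4,250 applies.
Total: $893 + $4,250 = $5,143.

$5,143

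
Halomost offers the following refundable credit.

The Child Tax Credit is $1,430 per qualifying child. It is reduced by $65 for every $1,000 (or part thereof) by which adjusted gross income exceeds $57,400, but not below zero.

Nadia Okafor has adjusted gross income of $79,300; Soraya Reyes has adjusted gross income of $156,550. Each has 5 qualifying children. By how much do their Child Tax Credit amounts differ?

Nadia ($79,300): Child Tax Credit: base = 5 × $1,430 = $7,150. income exceeds $57,400 by $21,900, which is 22 full-or-partial $1,000 increments; reduction = 22 × $65 = $1,430, leaving $5,720.
Soraya ($156,550): Child Tax Credit: base = 5 × $1,430 = $7,150. income exceeds $57,400 by $99,150, which is 100 full-or-partial $1,000 increments; reduction = 100 × $65 = $6,500, leaving $650.
Difference: |$5,720 − $650| = $5,070.

$5,070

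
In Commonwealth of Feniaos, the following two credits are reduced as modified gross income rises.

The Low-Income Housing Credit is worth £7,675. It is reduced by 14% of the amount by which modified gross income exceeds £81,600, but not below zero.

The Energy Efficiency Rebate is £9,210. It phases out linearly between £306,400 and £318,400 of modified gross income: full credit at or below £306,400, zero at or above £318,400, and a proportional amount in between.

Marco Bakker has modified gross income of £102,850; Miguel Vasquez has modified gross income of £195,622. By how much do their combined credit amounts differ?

Marco (£102,850): Low-Income Housing Credit: 14% of the £21,250 excess over £81,600 is £2,975; credit = £7,675 − £2,975 = £4,700. Energy Efficiency Rebate: £102,850 is at or below the £306,400 threshold, so the full £9,210 applies. total £4,700 + £9,210 = £13,910
Miguel (£195,622): Low-Income Housing Credit: 14% of the £114,022 excess over £81,600 is £15,963.08 ≥ base, so the credit is £0. Energy Efficiency Rebate: £195,622 is at or below the £306,400 threshold, so the full £9,210 applies. total £0 + £9,210 = £9,210
Difference: |£13,910 − £9,210| = £4,700.

£4,700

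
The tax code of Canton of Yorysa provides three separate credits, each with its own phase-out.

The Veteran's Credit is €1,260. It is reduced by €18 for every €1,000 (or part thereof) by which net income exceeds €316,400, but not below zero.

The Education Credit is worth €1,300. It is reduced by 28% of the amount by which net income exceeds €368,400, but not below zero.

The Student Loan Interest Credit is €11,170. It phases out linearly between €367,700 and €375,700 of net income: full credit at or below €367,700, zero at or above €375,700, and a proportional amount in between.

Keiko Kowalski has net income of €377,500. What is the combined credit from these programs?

Veteran's Credit: income exceeds €316,400 by €61,100, which is 62 full-or-partial €1,000 increments; reduction = 62 × €18 = €1,116, leaving €144.
Education Credit: 28% of the €9,100 excess over €368,400 is €2,548 ≥ base, so the credit is €0.
Student Loan Interest Credit: €377,500 is at or above €375,700, so the credit is €0.
Total: €144 + €0 + €0 = €144.

€144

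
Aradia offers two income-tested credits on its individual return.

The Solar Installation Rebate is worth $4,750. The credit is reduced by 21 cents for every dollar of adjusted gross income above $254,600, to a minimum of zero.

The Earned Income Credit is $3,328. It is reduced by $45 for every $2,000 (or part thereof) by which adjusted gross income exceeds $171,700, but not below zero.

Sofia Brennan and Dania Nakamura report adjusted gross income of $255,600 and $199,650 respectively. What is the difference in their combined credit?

Sofia ($255,600): Solar Installation Rebate: 21% of the $1,000 excess over $254,600 is $210; credit = $4,750 − $210 = $4,540. Earned Income Credit: income exceeds $171,700 by $83,900, which is 42 full-or-partial $2,000 increments; reduction = 42 × $45 = $1,890, leaving $1,438. total $4,540 + $1,438 = $5,978
Dania ($199,650): Solar Installation Rebate: $199,650 is at or below the $254,600 threshold, so the full $4,750 applies. Earned Income Credit: income exceeds $171,700 by $27,950, which is 14 full-or-partial $2,000 increments; reduction = 14 × $45 = $630, leaving $2,698. total $4,750 + $2,698 = $7,448
Difference: |$5,978 − $7,448| = $1,470.

$1,470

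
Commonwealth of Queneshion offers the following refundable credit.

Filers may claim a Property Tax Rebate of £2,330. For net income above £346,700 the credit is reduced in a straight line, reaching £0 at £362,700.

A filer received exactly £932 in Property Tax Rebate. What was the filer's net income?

£356,300

£932 is 932/2,330 of the full £2,330, so 1,398/2,330 of the £16,000 range has been used: income = £346,700 + £16,000 × 1,398/2,330 = £356,300.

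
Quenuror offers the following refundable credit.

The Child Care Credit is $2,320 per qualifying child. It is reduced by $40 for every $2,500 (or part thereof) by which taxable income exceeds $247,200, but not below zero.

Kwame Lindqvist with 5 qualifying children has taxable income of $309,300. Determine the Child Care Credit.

Child Care Credit: base = 5 × $2,320 = $11,600. income exceeds $247,200 by $62,100, which is 25 full-or-partial $2,500 increments; reduction = 25 × $40 = $1,000, leaving $10,600.

$10,600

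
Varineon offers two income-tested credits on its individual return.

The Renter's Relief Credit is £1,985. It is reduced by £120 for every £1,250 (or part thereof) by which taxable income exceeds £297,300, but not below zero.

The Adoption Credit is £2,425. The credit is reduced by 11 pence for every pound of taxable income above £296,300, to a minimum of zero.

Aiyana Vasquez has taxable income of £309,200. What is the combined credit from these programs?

£1,791

Renter's Relief Credit: income exceeds £297,300 by £11,900, which is 10 full-or-partial £1,250 increments; reduction = 10 × £120 = £1,200, leaving £785.
Adoption Credit: 11% of the £12,900 excess over £296,300 is £1,419; credit = £2,425 − £1,419 = £1,006.
Total: £785 + £1,006 = £1,791.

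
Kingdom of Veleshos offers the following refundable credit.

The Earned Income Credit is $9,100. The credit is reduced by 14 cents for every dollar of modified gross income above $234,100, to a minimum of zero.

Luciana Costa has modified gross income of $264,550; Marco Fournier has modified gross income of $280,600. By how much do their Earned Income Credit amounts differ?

$2,247

Luciana ($264,550): Earned Income Credit: 14% of the $30,450 excess over $234,100 is $4,263; credit = $9,100 − $4,263 = $4,837.
Marco ($280,600): Earned Income Credit: 14% of the $46,500 excess over $234,100 is $6,510; credit = $9,100 − $6,510 = $2,590.
Difference: |$4,837 − $2,590| = $2,247.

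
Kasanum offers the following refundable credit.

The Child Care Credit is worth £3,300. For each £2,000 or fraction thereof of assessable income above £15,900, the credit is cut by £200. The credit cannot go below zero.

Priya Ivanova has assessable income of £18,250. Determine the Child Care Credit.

£2,900

Child Care Credit: income exceeds £15,900 by £2,350, which is 2 full-or-partial £2,000 increments; reduction = 2 × £200 = £400, leaving £2,900.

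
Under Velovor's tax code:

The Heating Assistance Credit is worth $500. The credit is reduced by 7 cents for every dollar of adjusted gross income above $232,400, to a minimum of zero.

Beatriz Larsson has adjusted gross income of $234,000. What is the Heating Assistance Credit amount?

$388

Heating Assistance Credit: 7% of the $1,600 excess over $232,400 is $112; credit = $500 − $112 = $388.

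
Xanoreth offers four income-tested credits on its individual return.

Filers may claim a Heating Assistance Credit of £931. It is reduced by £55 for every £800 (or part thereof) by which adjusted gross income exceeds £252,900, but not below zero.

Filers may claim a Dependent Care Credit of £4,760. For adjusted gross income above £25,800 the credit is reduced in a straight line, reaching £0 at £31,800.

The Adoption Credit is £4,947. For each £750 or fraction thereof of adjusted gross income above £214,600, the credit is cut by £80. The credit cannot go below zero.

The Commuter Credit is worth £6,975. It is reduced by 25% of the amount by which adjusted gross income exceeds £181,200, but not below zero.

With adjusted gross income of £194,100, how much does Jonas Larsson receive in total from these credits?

Heating Assistance Credit: £194,100 is at or below the £252,900 threshold, so the full £931 applies.
Dependent Care Credit: £194,100 is at or above £31,800, so the credit is £0.
Adoption Credit: £194,100 is at or below the £214,600 threshold, so the full £4,947 applies.
Commuter Credit: 25% of the £12,900 excess over £181,200 is £3,225; credit = £6,975 − £3,225 = £3,750.
Total: £931 + £0 + £4,947 + £3,750 = £9,628.

£9,628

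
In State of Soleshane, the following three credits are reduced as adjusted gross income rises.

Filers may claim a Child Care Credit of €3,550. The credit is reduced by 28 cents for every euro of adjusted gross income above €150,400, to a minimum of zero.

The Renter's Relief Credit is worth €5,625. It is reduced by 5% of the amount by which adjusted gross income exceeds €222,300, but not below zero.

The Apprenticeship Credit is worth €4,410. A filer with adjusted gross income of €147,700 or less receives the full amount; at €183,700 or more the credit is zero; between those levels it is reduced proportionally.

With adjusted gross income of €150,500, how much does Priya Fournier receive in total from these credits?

€13,214

Child Care Credit: 28% of the €100 excess over €150,400 is €28; credit = €3,550 − €28 = €3,522.
Renter's Relief Credit: €150,500 is at or below the €222,300 threshold, so the full €5,625 applies.
Apprenticeship Credit: €150,500 is €2,800 into a €36,000 phase-out range, leaving 33,200/36,000 of the credit: €4,410 × 33,200/36,000 = €4,067.
Total: €3,522 + €5,625 + €4,067 = €13,214.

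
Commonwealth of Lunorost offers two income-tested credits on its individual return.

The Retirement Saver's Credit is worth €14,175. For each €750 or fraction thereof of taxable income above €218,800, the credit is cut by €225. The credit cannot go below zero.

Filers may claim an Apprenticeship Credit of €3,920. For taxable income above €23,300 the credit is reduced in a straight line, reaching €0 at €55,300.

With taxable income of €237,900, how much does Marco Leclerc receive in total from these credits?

€8,325

Retirement Saver's Credit: income exceeds €218,800 by €19,100, which is 26 full-or-partial €750 increments; reduction = 26 × €225 = €5,850, leaving €8,325.
Apprenticeship Credit: €237,900 is at or above €55,300, so the credit is €0.
Total: €8,325 + €0 = €8,325.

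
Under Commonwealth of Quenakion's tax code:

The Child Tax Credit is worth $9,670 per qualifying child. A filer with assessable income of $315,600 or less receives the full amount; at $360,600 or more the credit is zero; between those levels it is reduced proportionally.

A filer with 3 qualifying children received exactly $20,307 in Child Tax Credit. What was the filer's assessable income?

Full credit = 3 × $9,670 = $29,010.
$20,307 is 20,307/29,010 of the full $29,010, so 8,703/29,010 of the $45,000 range has been used: income = $315,600 + $45,000 × 8,703/29,010 = $329,100.

$329,100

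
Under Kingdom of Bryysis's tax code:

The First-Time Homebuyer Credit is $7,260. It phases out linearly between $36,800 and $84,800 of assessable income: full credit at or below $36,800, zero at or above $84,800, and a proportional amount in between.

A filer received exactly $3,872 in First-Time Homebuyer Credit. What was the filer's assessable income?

$3,872 is 3,872/7,260 of the full $7,260, so 3,388/7,260 of the $48,000 range has been used: income = $36,800 + $48,000 × 3,388/7,260 = $59,200.

$59,200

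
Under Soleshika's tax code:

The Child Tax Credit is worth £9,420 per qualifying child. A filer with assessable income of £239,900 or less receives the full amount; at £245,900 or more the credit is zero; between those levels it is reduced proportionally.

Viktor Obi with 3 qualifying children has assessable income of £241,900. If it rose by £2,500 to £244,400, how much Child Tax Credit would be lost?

£11,775

At £241,900 — base = 3 × £9,420 = £28,260. £241,900 is £2,000 into a £6,000 phase-out range, leaving 4,000/6,000 of the credit: £28,260 × 4,000/6,000 = £18,840.
At £244,400 — base = 3 × £9,420 = £28,260. £244,400 is £4,500 into a £6,000 phase-out range, leaving 1,500/6,000 of the credit: £28,260 × 1,500/6,000 = £7,065.
Lost: £18,840 − £7,065 = £11,775.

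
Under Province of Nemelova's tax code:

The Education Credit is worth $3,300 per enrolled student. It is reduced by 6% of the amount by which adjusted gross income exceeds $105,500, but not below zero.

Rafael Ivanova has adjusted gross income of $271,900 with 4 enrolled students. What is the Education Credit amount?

$3,216

Education Credit: base = 4 × $3,300 = $13,200. 6% of the $166,400 excess over $105,500 is $9,984; credit = $13,200 − $9,984 = $3,216.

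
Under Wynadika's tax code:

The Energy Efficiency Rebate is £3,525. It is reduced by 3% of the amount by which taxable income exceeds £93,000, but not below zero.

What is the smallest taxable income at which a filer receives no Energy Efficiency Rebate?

The credit falls by 3% of each pound above £93,000, so it reaches zero when the excess is £3,525 / 3% = £117,500: income = £93,000 + £117,500 = £210,500.

£210,500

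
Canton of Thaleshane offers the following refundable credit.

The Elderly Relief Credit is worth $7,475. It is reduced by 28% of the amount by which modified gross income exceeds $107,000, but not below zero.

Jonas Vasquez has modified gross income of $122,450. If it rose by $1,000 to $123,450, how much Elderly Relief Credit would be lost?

At $122,450 — 28% of the $15,450 excess over $107,000 is $4,326; credit = $7,475 − $4,326 = $3,149.
At $123,450 — 28% of the $16,450 excess over $107,000 is $4,606; credit = $7,475 − $4,606 = $2,869.
Lost: $3,149 − $2,869 = $280.

$280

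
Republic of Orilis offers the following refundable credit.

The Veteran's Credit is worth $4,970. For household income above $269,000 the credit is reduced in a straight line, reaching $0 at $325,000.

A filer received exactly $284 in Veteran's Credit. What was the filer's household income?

$284 is 284/4,970 of the full $4,970, so 4,686/4,970 of the $56,000 range has been used: income = $269,000 + $56,000 × 4,686/4,970 = $321,800.

$321,800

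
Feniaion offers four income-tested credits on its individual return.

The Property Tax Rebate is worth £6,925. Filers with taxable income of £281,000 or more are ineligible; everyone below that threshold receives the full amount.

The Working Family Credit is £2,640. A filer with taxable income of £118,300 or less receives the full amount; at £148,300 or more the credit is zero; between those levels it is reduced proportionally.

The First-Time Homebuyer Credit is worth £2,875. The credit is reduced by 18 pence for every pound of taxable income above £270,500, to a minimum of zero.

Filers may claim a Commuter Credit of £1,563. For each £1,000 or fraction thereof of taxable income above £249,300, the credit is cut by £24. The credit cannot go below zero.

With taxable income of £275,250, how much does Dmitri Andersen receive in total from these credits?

Property Tax Rebate: £275,250 is below the £281,000 cutoff, so the full £6,925 applies.
Working Family Credit: £275,250 is at or above £148,300, so the credit is £0.
First-Time Homebuyer Credit: 18% of the £4,750 excess over £270,500 is £855; credit = £2,875 − £855 = £2,020.
Commuter Credit: income exceeds £249,300 by £25,950, which is 26 full-or-partial £1,000 increments; reduction = 26 × £24 = £624, leaving £939.
Total: £6,925 + £0 + £2,020 + £939 = £9,884.

£9,884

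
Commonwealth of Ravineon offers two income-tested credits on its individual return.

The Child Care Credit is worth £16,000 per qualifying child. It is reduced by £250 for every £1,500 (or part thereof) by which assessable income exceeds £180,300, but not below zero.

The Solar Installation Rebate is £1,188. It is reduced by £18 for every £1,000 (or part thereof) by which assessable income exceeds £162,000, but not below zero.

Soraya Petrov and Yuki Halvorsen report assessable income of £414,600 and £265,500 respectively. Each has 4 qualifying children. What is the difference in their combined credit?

Soraya (£414,600): Child Care Credit: base = 4 × £16,000 = £64,000. income exceeds £180,300 by £234,300, which is 157 full-or-partial £1,500 increments; reduction = 157 × £250 = £39,250, leaving £24,750. Solar Installation Rebate: income exceeds £162,000 by £252,600 → 253 increments × £18 = £4,554 ≥ base, so the credit is £0. total £24,750 + £0 = £24,750
Yuki (£265,500): Child Care Credit: base = 4 × £16,000 = £64,000. income exceeds £180,300 by £85,200, which is 57 full-or-partial £1,500 increments; reduction = 57 × £250 = £14,250, leaving £49,750. Solar Installation Rebate: income exceeds £162,000 by £103,500 → 104 increments × £18 = £1,872 ≥ base, so the credit is £0. total £49,750 + £0 = £49,750
Difference: |£24,750 − £49,750| = £25,000.

£25,000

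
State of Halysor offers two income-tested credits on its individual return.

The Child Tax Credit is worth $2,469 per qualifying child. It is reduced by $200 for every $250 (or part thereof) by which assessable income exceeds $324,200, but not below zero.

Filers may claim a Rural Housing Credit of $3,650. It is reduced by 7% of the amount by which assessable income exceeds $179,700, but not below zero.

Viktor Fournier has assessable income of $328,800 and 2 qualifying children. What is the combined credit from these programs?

Child Tax Credit: base = 2 × $2,469 = $4,938. income exceeds $324,200 by $4,600, which is 19 full-or-partial $250 increments; reduction = 19 × $200 = $3,800, leaving $1,138.
Rural Housing Credit: 7% of the $149,100 excess over $179,700 is $10,437 ≥ base, so the credit is $0.
Total: $1,138 + $0 = $1,138.

$1,138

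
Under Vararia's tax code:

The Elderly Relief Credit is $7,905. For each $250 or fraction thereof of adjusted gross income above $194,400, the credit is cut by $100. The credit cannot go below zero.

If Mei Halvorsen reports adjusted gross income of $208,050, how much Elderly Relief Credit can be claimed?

$2,405

Elderly Relief Credit: income exceeds $194,400 by $13,650, which is 55 full-or-partial $250 increments; reduction = 55 × $100 = $5,500, leaving $2,405.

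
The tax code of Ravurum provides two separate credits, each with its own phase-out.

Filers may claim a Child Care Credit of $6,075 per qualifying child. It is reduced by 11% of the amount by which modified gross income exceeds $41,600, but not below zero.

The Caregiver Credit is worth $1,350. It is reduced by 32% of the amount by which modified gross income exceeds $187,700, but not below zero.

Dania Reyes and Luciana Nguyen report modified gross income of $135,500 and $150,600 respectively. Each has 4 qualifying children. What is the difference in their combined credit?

$1,661

Dania ($135,500): Child Care Credit: base = 4 × $6,075 = $24,300. 11% of the $93,900 excess over $41,600 is $10,329; credit = $24,300 − $10,329 = $13,971. Caregiver Credit: $135,500 is at or below the $187,700 threshold, so the full $1,350 applies. total $13,971 + $1,350 = $15,321
Luciana ($150,600): Child Care Credit: base = 4 × $6,075 = $24,300. 11% of the $109,000 excess over $41,600 is $11,990; credit = $24,300 − $11,990 = $12,310. Caregiver Credit: $150,600 is at or below the $187,700 threshold, so the full $1,350 applies. total $12,310 + $1,350 = $13,660
Difference: |$15,321 − $13,660| = $1,661.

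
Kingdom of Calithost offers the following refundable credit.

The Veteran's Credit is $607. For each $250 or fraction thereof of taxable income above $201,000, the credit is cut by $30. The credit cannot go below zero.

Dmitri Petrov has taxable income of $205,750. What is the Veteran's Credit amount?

$37

Veteran's Credit: income exceeds $201,000 by $4,750, which is 19 full-or-partial $250 increments; reduction = 19 × $30 = $570, leaving $37.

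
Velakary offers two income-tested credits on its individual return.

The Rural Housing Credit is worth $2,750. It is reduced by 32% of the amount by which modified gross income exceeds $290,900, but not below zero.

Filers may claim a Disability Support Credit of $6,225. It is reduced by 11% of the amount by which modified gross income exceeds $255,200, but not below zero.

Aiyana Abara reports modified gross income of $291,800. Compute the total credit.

$4,661

Rural Housing Credit: 32% of the $900 excess over $290,900 is $288; credit = $2,750 − $288 = $2,462.
Disability Support Credit: 11% of the $36,600 excess over $255,200 is $4,026; credit = $6,225 − $4,026 = $2,199.
Total: $2,462 + $2,199 = $4,661.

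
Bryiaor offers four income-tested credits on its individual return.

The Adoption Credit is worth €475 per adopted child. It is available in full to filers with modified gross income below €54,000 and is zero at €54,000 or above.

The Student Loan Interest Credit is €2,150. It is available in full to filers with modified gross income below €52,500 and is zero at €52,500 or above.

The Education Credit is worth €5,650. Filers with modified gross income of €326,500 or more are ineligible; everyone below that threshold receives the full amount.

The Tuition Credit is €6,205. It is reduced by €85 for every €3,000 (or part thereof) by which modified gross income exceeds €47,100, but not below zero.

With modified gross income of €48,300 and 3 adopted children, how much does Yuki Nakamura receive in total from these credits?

Adoption Credit: base = 3 × €475 = €1,425. €48,300 is below the €54,000 cutoff, so the full €1,425 applies.
Student Loan Interest Credit: €48,300 is below the €52,500 cutoff, so the full €2,150 applies.
Education Credit: €48,300 is below the €326,500 cutoff, so the full €5,650 applies.
Tuition Credit: income exceeds €47,100 by €1,200, which is 1 full-or-partial €3,000 increment; reduction = 1 × €85 = €85, leaving €6,120.
Total: €1,425 + €2,150 + €5,650 + €6,120 = €15,345.

€15,345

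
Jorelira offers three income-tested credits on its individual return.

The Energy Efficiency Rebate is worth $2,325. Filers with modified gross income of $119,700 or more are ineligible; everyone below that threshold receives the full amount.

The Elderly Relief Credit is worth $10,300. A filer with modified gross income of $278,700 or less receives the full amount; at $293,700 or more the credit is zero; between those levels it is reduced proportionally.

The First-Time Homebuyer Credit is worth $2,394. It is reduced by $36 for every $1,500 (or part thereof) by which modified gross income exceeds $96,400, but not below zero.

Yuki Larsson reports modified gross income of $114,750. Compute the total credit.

Energy Efficiency Rebate: $114,750 is below the $119,700 cutoff, so the full $2,325 applies.
Elderly Relief Credit: $114,750 is at or below the $278,700 threshold, so the full $10,300 applies.
First-Time Homebuyer Credit: income exceeds $96,400 by $18,350, which is 13 full-or-partial $1,500 increments; reduction = 13 × $36 = $468, leaving $1,926.
Total: $2,325 + $10,300 + $1,926 = $14,551.

$14,551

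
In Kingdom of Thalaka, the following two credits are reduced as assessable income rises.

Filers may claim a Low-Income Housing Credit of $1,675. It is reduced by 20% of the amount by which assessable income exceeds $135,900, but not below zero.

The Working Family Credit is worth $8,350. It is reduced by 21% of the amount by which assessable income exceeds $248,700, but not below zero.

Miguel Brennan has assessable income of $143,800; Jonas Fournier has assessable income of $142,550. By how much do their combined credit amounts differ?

$250

Miguel ($143,800): Low-Income Housing Credit: 20% of the $7,900 excess over $135,900 is $1,580; credit = $1,675 − $1,580 = $95. Working Family Credit: $143,800 is at or below the $248,700 threshold, so the full $8,350 applies. total $95 + $8,350 = $8,445
Jonas ($142,550): Low-Income Housing Credit: 20% of the $6,650 excess over $135,900 is $1,330; credit = $1,675 − $1,330 = $345. Working Family Credit: $142,550 is at or below the $248,700 threshold, so the full $8,350 applies. total $345 + $8,350 = $8,695
Difference: |$8,445 − $8,695| = $250.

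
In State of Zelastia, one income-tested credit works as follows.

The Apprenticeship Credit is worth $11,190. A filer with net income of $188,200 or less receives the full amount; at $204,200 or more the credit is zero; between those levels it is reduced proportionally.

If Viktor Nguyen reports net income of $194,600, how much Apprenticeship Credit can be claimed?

$6,714

Apprenticeship Credit: $194,600 is $6,400 into a $16,000 phase-out range, leaving 9,600/16,000 of the credit: $11,190 × 9,600/16,000 = $6,714.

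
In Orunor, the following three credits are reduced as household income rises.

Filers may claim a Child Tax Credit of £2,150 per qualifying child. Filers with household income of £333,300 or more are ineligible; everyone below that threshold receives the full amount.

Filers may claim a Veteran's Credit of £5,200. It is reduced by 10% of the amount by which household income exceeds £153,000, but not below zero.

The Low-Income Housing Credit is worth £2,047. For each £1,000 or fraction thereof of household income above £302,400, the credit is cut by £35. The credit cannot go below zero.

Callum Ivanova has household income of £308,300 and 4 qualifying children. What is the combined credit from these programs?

£10,437

Child Tax Credit: base = 4 × £2,150 = £8,600. £308,300 is below the £333,300 cutoff, so the full £8,600 applies.
Veteran's Credit: 10% of the £155,300 excess over £153,000 is £15,530 ≥ base, so the credit is £0.
Low-Income Housing Credit: income exceeds £302,400 by £5,900, which is 6 full-or-partial £1,000 increments; reduction = 6 × £35 = £210, leaving £1,837.
Total: £8,600 + £0 + £1,837 = £10,437.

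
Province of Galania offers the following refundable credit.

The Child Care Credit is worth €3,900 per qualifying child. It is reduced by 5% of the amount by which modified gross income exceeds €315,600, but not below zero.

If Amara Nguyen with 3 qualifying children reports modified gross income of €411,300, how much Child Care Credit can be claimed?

Child Care Credit: base = 3 × €3,900 = €11,700. 5% of the €95,700 excess over €315,600 is €4,785; credit = €11,700 − €4,785 = €6,915.

€6,915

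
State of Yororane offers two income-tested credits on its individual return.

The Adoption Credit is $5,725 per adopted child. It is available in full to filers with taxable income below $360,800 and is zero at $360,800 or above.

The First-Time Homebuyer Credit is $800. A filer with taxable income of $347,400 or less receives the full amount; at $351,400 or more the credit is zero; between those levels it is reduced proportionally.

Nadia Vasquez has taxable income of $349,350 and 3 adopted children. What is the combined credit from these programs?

Adoption Credit: base = 3 × $5,725 = $17,175. $349,350 is below the $360,800 cutoff, so the full $17,175 applies.
First-Time Homebuyer Credit: $349,350 is $1,950 into a $4,000 phase-out range, leaving 2,050/4,000 of the credit: $800 × 2,050/4,000 = $410.
Total: $17,175 + $410 = $17,585.

$17,585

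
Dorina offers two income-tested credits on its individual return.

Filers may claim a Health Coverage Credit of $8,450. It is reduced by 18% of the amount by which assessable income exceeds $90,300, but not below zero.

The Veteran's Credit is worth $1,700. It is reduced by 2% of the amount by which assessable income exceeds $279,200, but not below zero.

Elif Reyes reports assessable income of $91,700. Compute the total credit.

Health Coverage Credit: 18% of the $1,400 excess over $90,300 is $252; credit = $8,450 − $252 = $8,198.
Veteran's Credit: $91,700 is at or below the $279,200 threshold, so the full $1,700 applies.
Total: $8,198 + $1,700 = $9,898.

$9,898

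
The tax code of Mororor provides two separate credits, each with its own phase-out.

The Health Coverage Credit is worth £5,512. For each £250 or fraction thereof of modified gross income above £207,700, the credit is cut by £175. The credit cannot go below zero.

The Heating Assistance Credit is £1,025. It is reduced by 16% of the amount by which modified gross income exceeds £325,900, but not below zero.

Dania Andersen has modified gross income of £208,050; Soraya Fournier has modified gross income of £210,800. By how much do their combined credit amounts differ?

Dania (£208,050): Health Coverage Credit: income exceeds £207,700 by £350, which is 2 full-or-partial £250 increments; reduction = 2 × £175 = £350, leaving £5,162. Heating Assistance Credit: £208,050 is at or below the £325,900 threshold, so the full £1,025 applies. total £5,162 + £1,025 = £6,187
Soraya (£210,800): Health Coverage Credit: income exceeds £207,700 by £3,100, which is 13 full-or-partial £250 increments; reduction = 13 × £175 = £2,275, leaving £3,237. Heating Assistance Credit: £210,800 is at or below the £325,900 threshold, so the full £1,025 applies. total £3,237 + £1,025 = £4,262
Difference: |£6,187 − £4,262| = £1,925.

£1,925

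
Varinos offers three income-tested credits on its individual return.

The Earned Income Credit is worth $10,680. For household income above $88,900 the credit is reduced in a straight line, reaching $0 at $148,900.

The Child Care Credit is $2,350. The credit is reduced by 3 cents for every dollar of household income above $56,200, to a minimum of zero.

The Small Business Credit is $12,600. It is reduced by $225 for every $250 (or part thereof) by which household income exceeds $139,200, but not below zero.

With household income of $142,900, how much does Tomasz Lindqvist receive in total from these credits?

$10,293

Earned Income Credit: $142,900 is $54,000 into a $60,000 phase-out range, leaving 6,000/60,000 of the credit: $10,680 × 6,000/60,000 = $1,068.
Child Care Credit: 3% of the $86,700 excess over $56,200 is $2,601 ≥ base, so the credit is $0.
Small Business Credit: income exceeds $139,200 by $3,700, which is 15 full-or-partial $250 increments; reduction = 15 × $225 = $3,375, leaving $9,225.
Total: $1,068 + $0 + $9,225 = $10,293.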